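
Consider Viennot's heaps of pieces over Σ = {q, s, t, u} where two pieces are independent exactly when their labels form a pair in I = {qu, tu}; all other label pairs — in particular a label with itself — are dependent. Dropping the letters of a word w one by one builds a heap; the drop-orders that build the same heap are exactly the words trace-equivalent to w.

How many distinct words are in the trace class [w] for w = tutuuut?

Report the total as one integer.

35

0(t) covers ∅
1(u) covers ∅
2(t) covers 0:t
3(u) covers 1:u
4(u) covers 3:u
5(u) covers 4:u
6(t) covers 2:t
floor of heap: 0:t, 1:u
completions by unplaced set U, small U first (add the entries for U minus each lowest piece of U):
  |U|=1: {5}:1  {6}:1
  |U|=2: {2,6}:1  {4,5}:1  {5,6}:2
  |U|=3: {0,2,6}:1  {2,5,6}:3  {3,4,5}:1  {4,5,6}:3
  |U|=4: {0,2,5,6}:4  {1,3,4,5}:1  {2,4,5,6}:6  {3,4,5,6}:4
  |U|=5: {0,2,4,5,6}:10  {1,3,4,5,6}:5  {2,3,4,5,6}:10
  start at 0(t): 15
  start at 1(u): 20
sum over floor = 35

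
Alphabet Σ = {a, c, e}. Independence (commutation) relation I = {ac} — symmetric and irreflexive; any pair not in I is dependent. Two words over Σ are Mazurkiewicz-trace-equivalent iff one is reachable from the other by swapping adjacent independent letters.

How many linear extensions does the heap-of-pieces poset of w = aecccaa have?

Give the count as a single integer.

10

0(a) covers ∅
1(e) covers 0:a
2(c) covers 1:e
3(c) covers 2:c
4(c) covers 3:c
5(a) covers 1:e
6(a) covers 5:a
floor of heap: 0:a
completions by unplaced set U, small U first (add the entries for U minus each lowest piece of U):
  |U|=1: {4}:1  {6}:1
  |U|=2: {3,4}:1  {4,6}:2  {5,6}:1
  |U|=3: {2,3,4}:1  {3,4,6}:3  {4,5,6}:3
  |U|=4: {2,3,4,6}:4  {3,4,5,6}:6
  |U|=5: {2,3,4,5,6}:10
  start at 0(a): 10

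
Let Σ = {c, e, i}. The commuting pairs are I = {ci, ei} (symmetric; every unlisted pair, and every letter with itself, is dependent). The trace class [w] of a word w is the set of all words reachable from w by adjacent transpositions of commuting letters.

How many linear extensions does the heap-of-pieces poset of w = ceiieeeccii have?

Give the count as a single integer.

drop 0:c onto floor
drop 1:e onto {0:c}
drop 2:i onto floor
drop 3:i onto {2:i}
drop 4:e onto {1:e}
drop 5:e onto {4:e}
drop 6:e onto {5:e}
drop 7:c onto {6:e}
drop 8:c onto {7:c}
drop 9:i onto {3:i}
drop 10:i onto {9:i}
ground layer = {0:c, 2:i}
drop-orders for the pieces not yet dropped (sum over which currently-grounded one goes next):
  1 to go: {8} 1  {10} 1
  2 to go: {7,8} 1  {8,10} 2  {9,10} 1
  3 to go: {3,9,10} 1  {6,7,8} 1  {7,8,10} 3  {8,9,10} 3
  4 to go: {2,3,9,10} 1  {3,8,9,10} 4  {5,6,7,8} 1  {6,7,8,10} 4  {7,8,9,10} 6
  5 to go: {2,3,8,9,10} 5  {3,7,8,9,10} 10  {4,5,6,7,8} 1  {5,6,7,8,10} 5  {6,7,8,9,10} 10
  6 to go: {1,4,5,6,7,8} 1  {2,3,7,8,9,10} 15  {3,6,7,8,9,10} 20  {4,5,6,7,8,10} 6  {5,6,7,8,9,10} 15
  7 to go: {0,1,4,5,6,7,8} 1  {1,4,5,6,7,8,10} 7  {2,3,6,7,8,9,10} 35  {3,5,6,7,8,9,10} 35  {4,5,6,7,8,9,10} 21
  8 to go: {0,1,4,5,6,7,8,10} 8  {1,4,5,6,7,8,9,10} 28  {2,3,5,6,7,8,9,10} 70  {3,4,5,6,7,8,9,10} 56
  9 to go: {0,1,4,5,6,7,8,9,10} 36  {1,3,4,5,6,7,8,9,10} 84  {2,3,4,5,6,7,8,9,10} 126
  if 0:c drops first: 210 orders
  if 2:i drops first: 120 orders
heap linearizations: 330

330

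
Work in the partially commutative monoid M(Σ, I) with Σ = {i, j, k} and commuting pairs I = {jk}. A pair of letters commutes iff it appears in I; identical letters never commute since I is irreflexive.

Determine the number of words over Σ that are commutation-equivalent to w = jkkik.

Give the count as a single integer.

#0=j has no predecessor
#1=k has no predecessor
#2=k depends on [1:k]
#3=i depends on [0:j, 2:k]
#4=k depends on [3:i]
sources: [0:j, 1:k]
N(rest) = Σ N(rest − s) over sources s of rest; N(one piece) = 1:
  size 1 → [4]=1
  size 2 → [3,4]=1
  size 3 → [0,3,4]=1  [2,3,4]=1
  first=0(j) contributes 1
  first=1(k) contributes 2
|[w]| = 3

3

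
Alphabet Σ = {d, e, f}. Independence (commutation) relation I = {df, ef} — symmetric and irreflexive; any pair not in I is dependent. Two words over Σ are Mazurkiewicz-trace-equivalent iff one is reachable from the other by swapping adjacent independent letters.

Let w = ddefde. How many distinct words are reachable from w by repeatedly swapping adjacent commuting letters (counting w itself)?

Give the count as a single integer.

#0=d has no predecessor
#1=d depends on [0:d]
#2=e depends on [1:d]
#3=f has no predecessor
#4=d depends on [2:e]
#5=e depends on [4:d]
sources: [0:d, 3:f]
N(rest) = Σ N(rest − s) over sources s of rest; N(one piece) = 1:
  size 1 → [3]=1  [5]=1
  size 2 → [3,5]=2  [4,5]=1
  size 3 → [2,4,5]=1  [3,4,5]=3
  size 4 → [1,2,4,5]=1  [2,3,4,5]=4
  first=0(d) contributes 5
  first=3(f) contributes 1
|[w]| = 6

6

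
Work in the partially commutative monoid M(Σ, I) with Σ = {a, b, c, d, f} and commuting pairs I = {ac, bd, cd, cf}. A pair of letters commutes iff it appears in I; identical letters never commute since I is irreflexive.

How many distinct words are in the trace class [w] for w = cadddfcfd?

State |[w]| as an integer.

#0=c has no predecessor
#1=a has no predecessor
#2=d depends on [1:a]
#3=d depends on [2:d]
#4=d depends on [3:d]
#5=f depends on [4:d]
#6=c depends on [0:c]
#7=f depends on [5:f]
#8=d depends on [7:f]
sources: [0:c, 1:a]
N(rest) = Σ N(rest − s) over sources s of rest; N(one piece) = 1:
  size 1 → [6]=1  [8]=1
  size 2 → [0,6]=1  [6,8]=2  [7,8]=1
  size 3 → [0,6,8]=3  [5,7,8]=1  [6,7,8]=3
  size 4 → [0,6,7,8]=6  [4,5,7,8]=1  [5,6,7,8]=4
  size 5 → [0,5,6,7,8]=10  [3,4,5,7,8]=1  [4,5,6,7,8]=5
  size 6 → [0,4,5,6,7,8]=15  [2,3,4,5,7,8]=1  [3,4,5,6,7,8]=6
  size 7 → [0,3,4,5,6,7,8]=21  [1,2,3,4,5,7,8]=1  [2,3,4,5,6,7,8]=7
  first=0(c) contributes 8
  first=1(a) contributes 28
|[w]| = 36

36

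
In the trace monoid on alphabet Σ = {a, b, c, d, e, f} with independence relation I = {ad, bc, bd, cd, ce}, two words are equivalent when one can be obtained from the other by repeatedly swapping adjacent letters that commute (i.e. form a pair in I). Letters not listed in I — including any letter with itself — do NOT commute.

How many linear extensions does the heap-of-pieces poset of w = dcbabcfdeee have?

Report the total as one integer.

drop 0:d onto floor
drop 1:c onto floor
drop 2:b onto floor
drop 3:a onto {1:c, 2:b}
drop 4:b onto {3:a}
drop 5:c onto {3:a}
drop 6:f onto {0:d, 4:b, 5:c}
drop 7:d onto {6:f}
drop 8:e onto {7:d}
drop 9:e onto {8:e}
drop 10:e onto {9:e}
ground layer = {0:d, 1:c, 2:b}
drop-orders for the pieces not yet dropped (sum over which currently-grounded one goes next):
  1 to go: {10} 1
  2 to go: {9,10} 1
  3 to go: {8,9,10} 1
  4 to go: {7,8,9,10} 1
  5 to go: {6,7,8,9,10} 1
  6 to go: {0,6,7,8,9,10} 1  {4,6,7,8,9,10} 1  {5,6,7,8,9,10} 1
  7 to go: {0,4,6,7,8,9,10} 2  {0,5,6,7,8,9,10} 2  {4,5,6,7,8,9,10} 2
  8 to go: {0,4,5,6,7,8,9,10} 6  {3,4,5,6,7,8,9,10} 2
  9 to go: {0,3,4,5,6,7,8,9,10} 8  {1,3,4,5,6,7,8,9,10} 2  {2,3,4,5,6,7,8,9,10} 2
  if 0:d drops first: 4 orders
  if 1:c drops first: 10 orders
  if 2:b drops first: 10 orders
heap linearizations: 24

24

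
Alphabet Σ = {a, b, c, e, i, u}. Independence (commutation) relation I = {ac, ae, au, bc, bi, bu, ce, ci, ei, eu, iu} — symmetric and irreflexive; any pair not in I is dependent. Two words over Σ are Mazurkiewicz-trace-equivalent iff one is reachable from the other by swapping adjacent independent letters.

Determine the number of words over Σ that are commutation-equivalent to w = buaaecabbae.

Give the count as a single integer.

440

#0=b has no predecessor
#1=u has no predecessor
#2=a depends on [0:b]
#3=a depends on [2:a]
#4=e depends on [0:b]
#5=c depends on [1:u]
#6=a depends on [3:a]
#7=b depends on [4:e, 6:a]
#8=b depends on [7:b]
#9=a depends on [8:b]
#10=e depends on [8:b]
sources: [0:b, 1:u]
N(rest) = Σ N(rest − s) over sources s of rest; N(one piece) = 1:
  size 1 → [5]=1  [9]=1  [10]=1
  size 2 → [1,5]=1  [5,9]=2  [5,10]=2  [9,10]=2
  size 3 → [1,5,9]=3  [1,5,10]=3  [5,9,10]=6  [8,9,10]=2
  size 4 → [1,5,9,10]=12  [5,8,9,10]=8  [7,8,9,10]=2
  size 5 → [1,5,8,9,10]=20  [4,7,8,9,10]=2  [5,7,8,9,10]=10  [6,7,8,9,10]=2
  size 6 → [1,5,7,8,9,10]=30  [3,6,7,8,9,10]=2  [4,5,7,8,9,10]=12  [4,6,7,8,9,10]=4  [5,6,7,8,9,10]=12
  size 7 → [1,4,5,7,8,9,10]=42  [1,5,6,7,8,9,10]=42  [2,3,6,7,8,9,10]=2  [3,4,6,7,8,9,10]=6  [3,5,6,7,8,9,10]=14  [4,5,6,7,8,9,10]=28
  size 8 → [1,3,5,6,7,8,9,10]=56  [1,4,5,6,7,8,9,10]=112  [2,3,4,6,7,8,9,10]=8  [2,3,5,6,7,8,9,10]=16  [3,4,5,6,7,8,9,10]=48
  size 9 → [0,2,3,4,6,7,8,9,10]=8  [1,2,3,5,6,7,8,9,10]=72  [1,3,4,5,6,7,8,9,10]=216  [2,3,4,5,6,7,8,9,10]=72
  first=0(b) contributes 360
  first=1(u) contributes 80
|[w]| = 440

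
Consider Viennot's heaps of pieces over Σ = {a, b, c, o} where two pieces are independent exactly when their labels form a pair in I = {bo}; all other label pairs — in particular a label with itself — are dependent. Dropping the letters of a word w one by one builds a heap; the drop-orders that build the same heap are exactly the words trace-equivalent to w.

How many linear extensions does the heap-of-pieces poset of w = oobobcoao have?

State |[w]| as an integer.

#0=o has no predecessor
#1=o depends on [0:o]
#2=b has no predecessor
#3=o depends on [1:o]
#4=b depends on [2:b]
#5=c depends on [3:o, 4:b]
#6=o depends on [5:c]
#7=a depends on [6:o]
#8=o depends on [7:a]
sources: [0:o, 2:b]
N(rest) = Σ N(rest − s) over sources s of rest; N(one piece) = 1:
  size 1 → [8]=1
  size 2 → [7,8]=1
  size 3 → [6,7,8]=1
  size 4 → [5,6,7,8]=1
  size 5 → [3,5,6,7,8]=1  [4,5,6,7,8]=1
  size 6 → [1,3,5,6,7,8]=1  [2,4,5,6,7,8]=1  [3,4,5,6,7,8]=2
  size 7 → [0,1,3,5,6,7,8]=1  [1,3,4,5,6,7,8]=3  [2,3,4,5,6,7,8]=3
  first=0(o) contributes 6
  first=2(b) contributes 4
|[w]| = 10

10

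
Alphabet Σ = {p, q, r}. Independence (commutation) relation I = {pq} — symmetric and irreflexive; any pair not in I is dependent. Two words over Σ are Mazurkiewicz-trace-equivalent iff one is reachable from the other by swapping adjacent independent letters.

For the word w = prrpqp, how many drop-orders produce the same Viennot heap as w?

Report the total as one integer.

3

drop 0:p onto floor
drop 1:r onto {0:p}
drop 2:r onto {1:r}
drop 3:p onto {2:r}
drop 4:q onto {2:r}
drop 5:p onto {3:p}
ground layer = {0:p}
drop-orders for the pieces not yet dropped (sum over which currently-grounded one goes next):
  1 to go: {4} 1  {5} 1
  2 to go: {3,5} 1  {4,5} 2
  3 to go: {3,4,5} 3
  4 to go: {2,3,4,5} 3
  if 0:p drops first: 3 orders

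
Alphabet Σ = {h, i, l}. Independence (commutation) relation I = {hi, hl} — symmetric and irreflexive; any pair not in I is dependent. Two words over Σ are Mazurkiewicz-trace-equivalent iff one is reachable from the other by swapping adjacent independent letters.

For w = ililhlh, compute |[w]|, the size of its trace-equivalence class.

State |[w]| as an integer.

piece 0:i — minimal
piece 1:l rests on {0:i}
piece 2:i rests on {1:l}
piece 3:l rests on {2:i}
piece 4:h — minimal
piece 5:l rests on {3:l}
piece 6:h rests on {4:h}
minimal pieces: {0:i, 4:h}
ways to finish when only these pieces remain (= sum over removing one remaining piece with nothing left below it):
  1 left: {5}→1  {6}→1
  2 left: {3,5}→1  {4,6}→1  {5,6}→2
  3 left: {2,3,5}→1  {3,5,6}→3  {4,5,6}→3
  4 left: {1,2,3,5}→1  {2,3,5,6}→4  {3,4,5,6}→6
  5 left: {0,1,2,3,5}→1  {1,2,3,5,6}→5  {2,3,4,5,6}→10
  placing 0:i first → 15 extensions
  placing 4:h first → 6 extensions
total linear extensions = 21

21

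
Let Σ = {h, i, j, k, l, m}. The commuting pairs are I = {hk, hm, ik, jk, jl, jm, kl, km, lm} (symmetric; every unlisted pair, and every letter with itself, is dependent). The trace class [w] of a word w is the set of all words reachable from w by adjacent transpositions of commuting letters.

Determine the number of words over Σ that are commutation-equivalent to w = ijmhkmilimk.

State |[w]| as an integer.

#0=i has no predecessor
#1=j depends on [0:i]
#2=m depends on [0:i]
#3=h depends on [1:j]
#4=k has no predecessor
#5=m depends on [2:m]
#6=i depends on [3:h, 5:m]
#7=l depends on [6:i]
#8=i depends on [7:l]
#9=m depends on [8:i]
#10=k depends on [4:k]
sources: [0:i, 4:k]
N(rest) = Σ N(rest − s) over sources s of rest; N(one piece) = 1:
  size 1 → [9]=1  [10]=1
  size 2 → [4,10]=1  [8,9]=1  [9,10]=2
  size 3 → [4,9,10]=3  [7,8,9]=1  [8,9,10]=3
  size 4 → [4,8,9,10]=6  [6,7,8,9]=1  [7,8,9,10]=4
  size 5 → [3,6,7,8,9]=1  [4,7,8,9,10]=10  [5,6,7,8,9]=1  [6,7,8,9,10]=5
  size 6 → [1,3,6,7,8,9]=1  [2,5,6,7,8,9]=1  [3,5,6,7,8,9]=2  [3,6,7,8,9,10]=6  [4,6,7,8,9,10]=15  [5,6,7,8,9,10]=6
  size 7 → [1,3,5,6,7,8,9]=3  [1,3,6,7,8,9,10]=7  [2,3,5,6,7,8,9]=3  [2,5,6,7,8,9,10]=7  [3,4,6,7,8,9,10]=21  [3,5,6,7,8,9,10]=14  [4,5,6,7,8,9,10]=21
  size 8 → [1,2,3,5,6,7,8,9]=6  [1,3,4,6,7,8,9,10]=28  [1,3,5,6,7,8,9,10]=24  [2,3,5,6,7,8,9,10]=24  [2,4,5,6,7,8,9,10]=28  [3,4,5,6,7,8,9,10]=56
  size 9 → [0,1,2,3,5,6,7,8,9]=6  [1,2,3,5,6,7,8,9,10]=54  [1,3,4,5,6,7,8,9,10]=108  [2,3,4,5,6,7,8,9,10]=108
  first=0(i) contributes 270
  first=4(k) contributes 60
|[w]| = 330

330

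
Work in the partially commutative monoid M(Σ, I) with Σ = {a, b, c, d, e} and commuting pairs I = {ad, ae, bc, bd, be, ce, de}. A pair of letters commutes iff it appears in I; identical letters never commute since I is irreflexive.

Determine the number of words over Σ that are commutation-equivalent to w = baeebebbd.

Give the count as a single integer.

piece 0:b — minimal
piece 1:a rests on {0:b}
piece 2:e — minimal
piece 3:e rests on {2:e}
piece 4:b rests on {1:a}
piece 5:e rests on {3:e}
piece 6:b rests on {4:b}
piece 7:b rests on {6:b}
piece 8:d — minimal
minimal pieces: {0:b, 2:e, 8:d}
ways to finish when only these pieces remain (= sum over removing one remaining piece with nothing left below it):
  1 left: {5}→1  {7}→1  {8}→1
  2 left: {3,5}→1  {5,7}→2  {5,8}→2  {6,7}→1  {7,8}→2
  3 left: {2,3,5}→1  {3,5,7}→3  {3,5,8}→3  {4,6,7}→1  {5,6,7}→3  {5,7,8}→6  {6,7,8}→3
  4 left: {1,4,6,7}→1  {2,3,5,7}→4  {2,3,5,8}→4  {3,5,6,7}→6  {3,5,7,8}→12  {4,5,6,7}→4  {4,6,7,8}→4  {5,6,7,8}→12
  5 left: {0,1,4,6,7}→1  {1,4,5,6,7}→5  {1,4,6,7,8}→5  {2,3,5,6,7}→10  {2,3,5,7,8}→20  {3,4,5,6,7}→10  {3,5,6,7,8}→30  {4,5,6,7,8}→20
  6 left: {0,1,4,5,6,7}→6  {0,1,4,6,7,8}→6  {1,3,4,5,6,7}→15  {1,4,5,6,7,8}→30  {2,3,4,5,6,7}→20  {2,3,5,6,7,8}→60  {3,4,5,6,7,8}→60
  7 left: {0,1,3,4,5,6,7}→21  {0,1,4,5,6,7,8}→42  {1,2,3,4,5,6,7}→35  {1,3,4,5,6,7,8}→105  {2,3,4,5,6,7,8}→140
  placing 0:b first → 280 extensions
  placing 2:e first → 168 extensions
  placing 8:d first → 56 extensions
total linear extensions = 504

504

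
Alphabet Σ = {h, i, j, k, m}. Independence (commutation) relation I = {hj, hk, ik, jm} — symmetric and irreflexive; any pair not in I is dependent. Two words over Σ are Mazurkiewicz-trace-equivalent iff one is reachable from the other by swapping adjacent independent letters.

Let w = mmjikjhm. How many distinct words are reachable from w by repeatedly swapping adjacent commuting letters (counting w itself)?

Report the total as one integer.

24

drop 0:m onto floor
drop 1:m onto {0:m}
drop 2:j onto floor
drop 3:i onto {1:m, 2:j}
drop 4:k onto {1:m, 2:j}
drop 5:j onto {3:i, 4:k}
drop 6:h onto {3:i}
drop 7:m onto {4:k, 6:h}
ground layer = {0:m, 2:j}
drop-orders for the pieces not yet dropped (sum over which currently-grounded one goes next):
  1 to go: {5} 1  {7} 1
  2 to go: {5,7} 2  {6,7} 1
  3 to go: {4,5,7} 2  {5,6,7} 3
  4 to go: {3,5,6,7} 3  {4,5,6,7} 5
  5 to go: {3,4,5,6,7} 8
  6 to go: {1,3,4,5,6,7} 8  {2,3,4,5,6,7} 8
  if 0:m drops first: 16 orders
  if 2:j drops first: 8 orders
heap linearizations: 24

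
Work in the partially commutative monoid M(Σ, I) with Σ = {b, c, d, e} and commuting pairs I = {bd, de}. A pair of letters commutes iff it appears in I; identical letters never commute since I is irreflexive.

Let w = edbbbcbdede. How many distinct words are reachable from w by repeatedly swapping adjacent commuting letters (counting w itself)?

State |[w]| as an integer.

50

drop 0:e onto floor
drop 1:d onto floor
drop 2:b onto {0:e}
drop 3:b onto {2:b}
drop 4:b onto {3:b}
drop 5:c onto {1:d, 4:b}
drop 6:b onto {5:c}
drop 7:d onto {5:c}
drop 8:e onto {6:b}
drop 9:d onto {7:d}
drop 10:e onto {8:e}
ground layer = {0:e, 1:d}
drop-orders for the pieces not yet dropped (sum over which currently-grounded one goes next):
  1 to go: {9} 1  {10} 1
  2 to go: {7,9} 1  {8,10} 1  {9,10} 2
  3 to go: {6,8,10} 1  {7,9,10} 3  {8,9,10} 3
  4 to go: {6,8,9,10} 4  {7,8,9,10} 6
  5 to go: {6,7,8,9,10} 10
  6 to go: {5,6,7,8,9,10} 10
  7 to go: {1,5,6,7,8,9,10} 10  {4,5,6,7,8,9,10} 10
  8 to go: {1,4,5,6,7,8,9,10} 20  {3,4,5,6,7,8,9,10} 10
  9 to go: {1,3,4,5,6,7,8,9,10} 30  {2,3,4,5,6,7,8,9,10} 10
  if 0:e drops first: 40 orders
  if 1:d drops first: 10 orders
heap linearizations: 50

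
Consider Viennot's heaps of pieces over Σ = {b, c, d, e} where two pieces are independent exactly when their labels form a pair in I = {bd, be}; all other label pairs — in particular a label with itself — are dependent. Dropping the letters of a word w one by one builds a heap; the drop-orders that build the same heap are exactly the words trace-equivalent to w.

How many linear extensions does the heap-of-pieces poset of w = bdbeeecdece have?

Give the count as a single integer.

15

drop 0:b onto floor
drop 1:d onto floor
drop 2:b onto {0:b}
drop 3:e onto {1:d}
drop 4:e onto {3:e}
drop 5:e onto {4:e}
drop 6:c onto {2:b, 5:e}
drop 7:d onto {6:c}
drop 8:e onto {7:d}
drop 9:c onto {8:e}
drop 10:e onto {9:c}
ground layer = {0:b, 1:d}
drop-orders for the pieces not yet dropped (sum over which currently-grounded one goes next):
  1 to go: {10} 1
  2 to go: {9,10} 1
  3 to go: {8,9,10} 1
  4 to go: {7,8,9,10} 1
  5 to go: {6,7,8,9,10} 1
  6 to go: {2,6,7,8,9,10} 1  {5,6,7,8,9,10} 1
  7 to go: {0,2,6,7,8,9,10} 1  {2,5,6,7,8,9,10} 2  {4,5,6,7,8,9,10} 1
  8 to go: {0,2,5,6,7,8,9,10} 3  {2,4,5,6,7,8,9,10} 3  {3,4,5,6,7,8,9,10} 1
  9 to go: {0,2,4,5,6,7,8,9,10} 6  {1,3,4,5,6,7,8,9,10} 1  {2,3,4,5,6,7,8,9,10} 4
  if 0:b drops first: 5 orders
  if 1:d drops first: 10 orders
heap linearizations: 15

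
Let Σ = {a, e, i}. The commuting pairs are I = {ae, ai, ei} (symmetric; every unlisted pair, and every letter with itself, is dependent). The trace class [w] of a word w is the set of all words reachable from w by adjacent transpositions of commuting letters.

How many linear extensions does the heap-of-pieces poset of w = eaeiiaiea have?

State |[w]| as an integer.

1680

0(e) covers ∅
1(a) covers ∅
2(e) covers 0:e
3(i) covers ∅
4(i) covers 3:i
5(a) covers 1:a
6(i) covers 4:i
7(e) covers 2:e
8(a) covers 5:a
floor of heap: 0:e, 1:a, 3:i
completions by unplaced set U, small U first (add the entries for U minus each lowest piece of U):
  |U|=1: {6}:1  {7}:1  {8}:1
  |U|=2: {2,7}:1  {4,6}:1  {5,8}:1  {6,7}:2  {6,8}:2  {7,8}:2
  |U|=3: {0,2,7}:1  {1,5,8}:1  {2,6,7}:3  {2,7,8}:3  {3,4,6}:1  {4,6,7}:3  {4,6,8}:3  {5,6,8}:3  {5,7,8}:3  {6,7,8}:6
  |U|=4: {0,2,6,7}:4  {0,2,7,8}:4  {1,5,6,8}:4  {1,5,7,8}:4  {2,4,6,7}:6  {2,5,7,8}:6  {2,6,7,8}:12  {3,4,6,7}:4  {3,4,6,8}:4  {4,5,6,8}:6  {4,6,7,8}:12  {5,6,7,8}:12
  |U|=5: {0,2,4,6,7}:10  {0,2,5,7,8}:10  {0,2,6,7,8}:20  {1,2,5,7,8}:10  {1,4,5,6,8}:10  {1,5,6,7,8}:20  {2,3,4,6,7}:10  {2,4,6,7,8}:30  {2,5,6,7,8}:30  {3,4,5,6,8}:10  {3,4,6,7,8}:20  {4,5,6,7,8}:30
  |U|=6: {0,1,2,5,7,8}:20  {0,2,3,4,6,7}:20  {0,2,4,6,7,8}:60  {0,2,5,6,7,8}:60  {1,2,5,6,7,8}:60  {1,3,4,5,6,8}:20  {1,4,5,6,7,8}:60  {2,3,4,6,7,8}:60  {2,4,5,6,7,8}:90  {3,4,5,6,7,8}:60
  |U|=7: {0,1,2,5,6,7,8}:140  {0,2,3,4,6,7,8}:140  {0,2,4,5,6,7,8}:210  {1,2,4,5,6,7,8}:210  {1,3,4,5,6,7,8}:140  {2,3,4,5,6,7,8}:210
  start at 0(e): 560
  start at 1(a): 560
  start at 3(i): 560
sum over floor = 1680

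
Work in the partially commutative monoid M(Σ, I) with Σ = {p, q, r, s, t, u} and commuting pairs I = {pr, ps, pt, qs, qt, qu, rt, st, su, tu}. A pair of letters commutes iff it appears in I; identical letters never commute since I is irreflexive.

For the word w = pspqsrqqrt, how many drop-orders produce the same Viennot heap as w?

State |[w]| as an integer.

#0=p has no predecessor
#1=s has no predecessor
#2=p depends on [0:p]
#3=q depends on [2:p]
#4=s depends on [1:s]
#5=r depends on [3:q, 4:s]
#6=q depends on [5:r]
#7=q depends on [6:q]
#8=r depends on [7:q]
#9=t has no predecessor
sources: [0:p, 1:s, 9:t]
N(rest) = Σ N(rest − s) over sources s of rest; N(one piece) = 1:
  size 1 → [8]=1  [9]=1
  size 2 → [7,8]=1  [8,9]=2
  size 3 → [6,7,8]=1  [7,8,9]=3
  size 4 → [5,6,7,8]=1  [6,7,8,9]=4
  size 5 → [3,5,6,7,8]=1  [4,5,6,7,8]=1  [5,6,7,8,9]=5
  size 6 → [1,4,5,6,7,8]=1  [2,3,5,6,7,8]=1  [3,4,5,6,7,8]=2  [3,5,6,7,8,9]=6  [4,5,6,7,8,9]=6
  size 7 → [0,2,3,5,6,7,8]=1  [1,3,4,5,6,7,8]=3  [1,4,5,6,7,8,9]=7  [2,3,4,5,6,7,8]=3  [2,3,5,6,7,8,9]=7  [3,4,5,6,7,8,9]=14
  size 8 → [0,2,3,4,5,6,7,8]=4  [0,2,3,5,6,7,8,9]=8  [1,2,3,4,5,6,7,8]=6  [1,3,4,5,6,7,8,9]=24  [2,3,4,5,6,7,8,9]=24
  first=0(p) contributes 54
  first=1(s) contributes 36
  first=9(t) contributes 10
|[w]| = 100

100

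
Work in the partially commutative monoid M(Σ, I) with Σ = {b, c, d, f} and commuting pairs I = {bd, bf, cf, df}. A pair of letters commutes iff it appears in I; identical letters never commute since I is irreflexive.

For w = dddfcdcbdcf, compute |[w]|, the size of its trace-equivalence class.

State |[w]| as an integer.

110

piece 0:d — minimal
piece 1:d rests on {0:d}
piece 2:d rests on {1:d}
piece 3:f — minimal
piece 4:c rests on {2:d}
piece 5:d rests on {4:c}
piece 6:c rests on {5:d}
piece 7:b rests on {6:c}
piece 8:d rests on {6:c}
piece 9:c rests on {7:b, 8:d}
piece 10:f rests on {3:f}
minimal pieces: {0:d, 3:f}
ways to finish when only these pieces remain (= sum over removing one remaining piece with nothing left below it):
  1 left: {9}→1  {10}→1
  2 left: {3,10}→1  {7,9}→1  {8,9}→1  {9,10}→2
  3 left: {3,9,10}→3  {7,8,9}→2  {7,9,10}→3  {8,9,10}→3
  4 left: {3,7,9,10}→6  {3,8,9,10}→6  {6,7,8,9}→2  {7,8,9,10}→8
  5 left: {3,7,8,9,10}→20  {5,6,7,8,9}→2  {6,7,8,9,10}→10
  6 left: {3,6,7,8,9,10}→30  {4,5,6,7,8,9}→2  {5,6,7,8,9,10}→12
  7 left: {2,4,5,6,7,8,9}→2  {3,5,6,7,8,9,10}→42  {4,5,6,7,8,9,10}→14
  8 left: {1,2,4,5,6,7,8,9}→2  {2,4,5,6,7,8,9,10}→16  {3,4,5,6,7,8,9,10}→56
  9 left: {0,1,2,4,5,6,7,8,9}→2  {1,2,4,5,6,7,8,9,10}→18  {2,3,4,5,6,7,8,9,10}→72
  placing 0:d first → 90 extensions
  placing 3:f first → 20 extensions
total linear extensions = 110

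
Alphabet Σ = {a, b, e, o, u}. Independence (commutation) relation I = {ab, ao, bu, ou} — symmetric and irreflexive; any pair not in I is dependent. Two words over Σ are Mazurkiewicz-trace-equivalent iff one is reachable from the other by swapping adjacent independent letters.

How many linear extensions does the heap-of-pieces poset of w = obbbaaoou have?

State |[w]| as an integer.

84

drop 0:o onto floor
drop 1:b onto {0:o}
drop 2:b onto {1:b}
drop 3:b onto {2:b}
drop 4:a onto floor
drop 5:a onto {4:a}
drop 6:o onto {3:b}
drop 7:o onto {6:o}
drop 8:u onto {5:a}
ground layer = {0:o, 4:a}
drop-orders for the pieces not yet dropped (sum over which currently-grounded one goes next):
  1 to go: {7} 1  {8} 1
  2 to go: {5,8} 1  {6,7} 1  {7,8} 2
  3 to go: {3,6,7} 1  {4,5,8} 1  {5,7,8} 3  {6,7,8} 3
  4 to go: {2,3,6,7} 1  {3,6,7,8} 4  {4,5,7,8} 4  {5,6,7,8} 6
  5 to go: {1,2,3,6,7} 1  {2,3,6,7,8} 5  {3,5,6,7,8} 10  {4,5,6,7,8} 10
  6 to go: {0,1,2,3,6,7} 1  {1,2,3,6,7,8} 6  {2,3,5,6,7,8} 15  {3,4,5,6,7,8} 20
  7 to go: {0,1,2,3,6,7,8} 7  {1,2,3,5,6,7,8} 21  {2,3,4,5,6,7,8} 35
  if 0:o drops first: 56 orders
  if 4:a drops first: 28 orders
heap linearizations: 84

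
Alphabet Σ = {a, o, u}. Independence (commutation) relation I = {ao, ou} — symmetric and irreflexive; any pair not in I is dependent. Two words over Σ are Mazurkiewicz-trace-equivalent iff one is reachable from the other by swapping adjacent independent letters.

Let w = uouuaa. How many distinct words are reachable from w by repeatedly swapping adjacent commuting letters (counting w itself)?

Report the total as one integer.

6

drop 0:u onto floor
drop 1:o onto floor
drop 2:u onto {0:u}
drop 3:u onto {2:u}
drop 4:a onto {3:u}
drop 5:a onto {4:a}
ground layer = {0:u, 1:o}
drop-orders for the pieces not yet dropped (sum over which currently-grounded one goes next):
  1 to go: {1} 1  {5} 1
  2 to go: {1,5} 2  {4,5} 1
  3 to go: {1,4,5} 3  {3,4,5} 1
  4 to go: {1,3,4,5} 4  {2,3,4,5} 1
  if 0:u drops first: 5 orders
  if 1:o drops first: 1 orders
heap linearizations: 6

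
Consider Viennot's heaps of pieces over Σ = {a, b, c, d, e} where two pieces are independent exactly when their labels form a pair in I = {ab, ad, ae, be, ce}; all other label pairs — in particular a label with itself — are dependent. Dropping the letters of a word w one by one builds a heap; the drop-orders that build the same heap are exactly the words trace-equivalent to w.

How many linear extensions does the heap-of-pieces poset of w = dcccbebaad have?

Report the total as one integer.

0(d) covers ∅
1(c) covers 0:d
2(c) covers 1:c
3(c) covers 2:c
4(b) covers 3:c
5(e) covers 0:d
6(b) covers 4:b
7(a) covers 3:c
8(a) covers 7:a
9(d) covers 5:e, 6:b
floor of heap: 0:d
completions by unplaced set U, small U first (add the entries for U minus each lowest piece of U):
  |U|=1: {8}:1  {9}:1
  |U|=2: {5,9}:1  {6,9}:1  {7,8}:1  {8,9}:2
  |U|=3: {4,6,9}:1  {5,6,9}:2  {5,8,9}:3  {6,8,9}:3  {7,8,9}:3
  |U|=4: {4,5,6,9}:3  {4,6,8,9}:4  {5,6,8,9}:8  {5,7,8,9}:6  {6,7,8,9}:6
  |U|=5: {4,5,6,8,9}:15  {4,6,7,8,9}:10  {5,6,7,8,9}:20
  |U|=6: {3,4,6,7,8,9}:10  {4,5,6,7,8,9}:45
  |U|=7: {2,3,4,6,7,8,9}:10  {3,4,5,6,7,8,9}:55
  |U|=8: {1,2,3,4,6,7,8,9}:10  {2,3,4,5,6,7,8,9}:65
  start at 0(d): 75

75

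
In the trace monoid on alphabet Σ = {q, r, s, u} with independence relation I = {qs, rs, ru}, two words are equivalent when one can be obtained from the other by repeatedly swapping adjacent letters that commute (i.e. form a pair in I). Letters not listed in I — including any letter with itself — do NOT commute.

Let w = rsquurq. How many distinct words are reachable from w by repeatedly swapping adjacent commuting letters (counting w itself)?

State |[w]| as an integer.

0(r) covers ∅
1(s) covers ∅
2(q) covers 0:r
3(u) covers 1:s, 2:q
4(u) covers 3:u
5(r) covers 2:q
6(q) covers 4:u, 5:r
floor of heap: 0:r, 1:s
completions by unplaced set U, small U first (add the entries for U minus each lowest piece of U):
  |U|=1: {6}:1
  |U|=2: {4,6}:1  {5,6}:1
  |U|=3: {3,4,6}:1  {4,5,6}:2
  |U|=4: {1,3,4,6}:1  {3,4,5,6}:3
  |U|=5: {1,3,4,5,6}:4  {2,3,4,5,6}:3
  start at 0(r): 7
  start at 1(s): 3
sum over floor = 10

10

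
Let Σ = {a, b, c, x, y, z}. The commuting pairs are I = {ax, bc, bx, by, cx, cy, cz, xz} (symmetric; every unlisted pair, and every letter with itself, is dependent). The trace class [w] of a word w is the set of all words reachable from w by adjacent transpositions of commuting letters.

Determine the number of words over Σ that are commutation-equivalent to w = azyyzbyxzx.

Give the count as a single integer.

#0=a has no predecessor
#1=z depends on [0:a]
#2=y depends on [1:z]
#3=y depends on [2:y]
#4=z depends on [3:y]
#5=b depends on [4:z]
#6=y depends on [4:z]
#7=x depends on [6:y]
#8=z depends on [5:b, 6:y]
#9=x depends on [7:x]
sources: [0:a]
N(rest) = Σ N(rest − s) over sources s of rest; N(one piece) = 1:
  size 1 → [8]=1  [9]=1
  size 2 → [5,8]=1  [7,9]=1  [8,9]=2
  size 3 → [5,8,9]=3  [7,8,9]=3
  size 4 → [5,7,8,9]=6  [6,7,8,9]=3
  size 5 → [5,6,7,8,9]=9
  size 6 → [4,5,6,7,8,9]=9
  size 7 → [3,4,5,6,7,8,9]=9
  size 8 → [2,3,4,5,6,7,8,9]=9
  first=0(a) contributes 9

9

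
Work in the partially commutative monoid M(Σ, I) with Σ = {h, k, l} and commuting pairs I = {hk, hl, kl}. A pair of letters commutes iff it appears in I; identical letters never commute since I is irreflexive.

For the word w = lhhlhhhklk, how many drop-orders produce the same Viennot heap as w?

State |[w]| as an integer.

2520

0(l) covers ∅
1(h) covers ∅
2(h) covers 1:h
3(l) covers 0:l
4(h) covers 2:h
5(h) covers 4:h
6(h) covers 5:h
7(k) covers ∅
8(l) covers 3:l
9(k) covers 7:k
floor of heap: 0:l, 1:h, 7:k
completions by unplaced set U, small U first (add the entries for U minus each lowest piece of U):
  |U|=1: {6}:1  {8}:1  {9}:1
  |U|=2: {3,8}:1  {5,6}:1  {6,8}:2  {6,9}:2  {7,9}:1  {8,9}:2
  |U|=3: {0,3,8}:1  {3,6,8}:3  {3,8,9}:3  {4,5,6}:1  {5,6,8}:3  {5,6,9}:3  {6,7,9}:3  {6,8,9}:6  {7,8,9}:3
  |U|=4: {0,3,6,8}:4  {0,3,8,9}:4  {2,4,5,6}:1  {3,5,6,8}:6  {3,6,8,9}:12  {3,7,8,9}:6  {4,5,6,8}:4  {4,5,6,9}:4  {5,6,7,9}:6  {5,6,8,9}:12  {6,7,8,9}:12
  |U|=5: {0,3,5,6,8}:10  {0,3,6,8,9}:20  {0,3,7,8,9}:10  {1,2,4,5,6}:1  {2,4,5,6,8}:5  {2,4,5,6,9}:5  {3,4,5,6,8}:10  {3,5,6,8,9}:30  {3,6,7,8,9}:30  {4,5,6,7,9}:10  {4,5,6,8,9}:20  {5,6,7,8,9}:30
  |U|=6: {0,3,4,5,6,8}:20  {0,3,5,6,8,9}:60  {0,3,6,7,8,9}:60  {1,2,4,5,6,8}:6  {1,2,4,5,6,9}:6  {2,3,4,5,6,8}:15  {2,4,5,6,7,9}:15  {2,4,5,6,8,9}:30  {3,4,5,6,8,9}:60  {3,5,6,7,8,9}:90  {4,5,6,7,8,9}:60
  |U|=7: {0,2,3,4,5,6,8}:35  {0,3,4,5,6,8,9}:140  {0,3,5,6,7,8,9}:210  {1,2,3,4,5,6,8}:21  {1,2,4,5,6,7,9}:21  {1,2,4,5,6,8,9}:42  {2,3,4,5,6,8,9}:105  {2,4,5,6,7,8,9}:105  {3,4,5,6,7,8,9}:210
  |U|=8: {0,1,2,3,4,5,6,8}:56  {0,2,3,4,5,6,8,9}:280  {0,3,4,5,6,7,8,9}:560  {1,2,3,4,5,6,8,9}:168  {1,2,4,5,6,7,8,9}:168  {2,3,4,5,6,7,8,9}:420
  start at 0(l): 756
  start at 1(h): 1260
  start at 7(k): 504
sum over floor = 2520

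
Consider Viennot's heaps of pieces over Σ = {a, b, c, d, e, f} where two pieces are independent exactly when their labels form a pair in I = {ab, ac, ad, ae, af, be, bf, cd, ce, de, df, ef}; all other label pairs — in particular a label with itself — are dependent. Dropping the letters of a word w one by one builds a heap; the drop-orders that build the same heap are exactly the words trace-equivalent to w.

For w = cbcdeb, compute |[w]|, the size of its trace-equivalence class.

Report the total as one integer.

12

drop 0:c onto floor
drop 1:b onto {0:c}
drop 2:c onto {1:b}
drop 3:d onto {1:b}
drop 4:e onto floor
drop 5:b onto {2:c, 3:d}
ground layer = {0:c, 4:e}
drop-orders for the pieces not yet dropped (sum over which currently-grounded one goes next):
  1 to go: {4} 1  {5} 1
  2 to go: {2,5} 1  {3,5} 1  {4,5} 2
  3 to go: {2,3,5} 2  {2,4,5} 3  {3,4,5} 3
  4 to go: {1,2,3,5} 2  {2,3,4,5} 8
  if 0:c drops first: 10 orders
  if 4:e drops first: 2 orders
heap linearizations: 12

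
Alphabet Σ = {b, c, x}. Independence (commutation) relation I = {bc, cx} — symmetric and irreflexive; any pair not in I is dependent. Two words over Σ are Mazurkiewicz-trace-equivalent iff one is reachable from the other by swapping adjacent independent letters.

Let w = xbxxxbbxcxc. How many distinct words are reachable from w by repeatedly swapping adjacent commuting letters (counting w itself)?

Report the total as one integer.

55

0(x) covers ∅
1(b) covers 0:x
2(x) covers 1:b
3(x) covers 2:x
4(x) covers 3:x
5(b) covers 4:x
6(b) covers 5:b
7(x) covers 6:b
8(c) covers ∅
9(x) covers 7:x
10(c) covers 8:c
floor of heap: 0:x, 8:c
completions by unplaced set U, small U first (add the entries for U minus each lowest piece of U):
  |U|=1: {9}:1  {10}:1
  |U|=2: {7,9}:1  {8,10}:1  {9,10}:2
  |U|=3: {6,7,9}:1  {7,9,10}:3  {8,9,10}:3
  |U|=4: {5,6,7,9}:1  {6,7,9,10}:4  {7,8,9,10}:6
  |U|=5: {4,5,6,7,9}:1  {5,6,7,9,10}:5  {6,7,8,9,10}:10
  |U|=6: {3,4,5,6,7,9}:1  {4,5,6,7,9,10}:6  {5,6,7,8,9,10}:15
  |U|=7: {2,3,4,5,6,7,9}:1  {3,4,5,6,7,9,10}:7  {4,5,6,7,8,9,10}:21
  |U|=8: {1,2,3,4,5,6,7,9}:1  {2,3,4,5,6,7,9,10}:8  {3,4,5,6,7,8,9,10}:28
  |U|=9: {0,1,2,3,4,5,6,7,9}:1  {1,2,3,4,5,6,7,9,10}:9  {2,3,4,5,6,7,8,9,10}:36
  start at 0(x): 45
  start at 8(c): 10
sum over floor = 55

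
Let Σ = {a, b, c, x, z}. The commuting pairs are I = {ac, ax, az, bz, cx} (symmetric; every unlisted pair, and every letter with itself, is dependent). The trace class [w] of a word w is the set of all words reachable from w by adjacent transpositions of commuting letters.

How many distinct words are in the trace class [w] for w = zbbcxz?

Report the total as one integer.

6

drop 0:z onto floor
drop 1:b onto floor
drop 2:b onto {1:b}
drop 3:c onto {0:z, 2:b}
drop 4:x onto {0:z, 2:b}
drop 5:z onto {3:c, 4:x}
ground layer = {0:z, 1:b}
drop-orders for the pieces not yet dropped (sum over which currently-grounded one goes next):
  1 to go: {5} 1
  2 to go: {3,5} 1  {4,5} 1
  3 to go: {3,4,5} 2
  4 to go: {0,3,4,5} 2  {2,3,4,5} 2
  if 0:z drops first: 2 orders
  if 1:b drops first: 4 orders
heap linearizations: 6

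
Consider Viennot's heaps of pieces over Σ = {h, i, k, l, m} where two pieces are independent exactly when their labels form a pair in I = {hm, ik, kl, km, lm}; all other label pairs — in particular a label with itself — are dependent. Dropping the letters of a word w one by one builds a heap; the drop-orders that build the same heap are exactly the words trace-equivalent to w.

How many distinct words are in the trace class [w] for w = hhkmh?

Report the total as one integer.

5

drop 0:h onto floor
drop 1:h onto {0:h}
drop 2:k onto {1:h}
drop 3:m onto floor
drop 4:h onto {2:k}
ground layer = {0:h, 3:m}
drop-orders for the pieces not yet dropped (sum over which currently-grounded one goes next):
  1 to go: {3} 1  {4} 1
  2 to go: {2,4} 1  {3,4} 2
  3 to go: {1,2,4} 1  {2,3,4} 3
  if 0:h drops first: 4 orders
  if 3:m drops first: 1 orders
heap linearizations: 5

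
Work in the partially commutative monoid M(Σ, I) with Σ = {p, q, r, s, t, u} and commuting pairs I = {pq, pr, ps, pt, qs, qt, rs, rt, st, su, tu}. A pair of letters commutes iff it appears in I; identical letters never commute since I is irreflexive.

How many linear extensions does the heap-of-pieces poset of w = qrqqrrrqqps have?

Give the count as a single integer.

110

piece 0:q — minimal
piece 1:r rests on {0:q}
piece 2:q rests on {1:r}
piece 3:q rests on {2:q}
piece 4:r rests on {3:q}
piece 5:r rests on {4:r}
piece 6:r rests on {5:r}
piece 7:q rests on {6:r}
piece 8:q rests on {7:q}
piece 9:p — minimal
piece 10:s — minimal
minimal pieces: {0:q, 9:p, 10:s}
ways to finish when only these pieces remain (= sum over removing one remaining piece with nothing left below it):
  1 left: {8}→1  {9}→1  {10}→1
  2 left: {7,8}→1  {8,9}→2  {8,10}→2  {9,10}→2
  3 left: {6,7,8}→1  {7,8,9}→3  {7,8,10}→3  {8,9,10}→6
  4 left: {5,6,7,8}→1  {6,7,8,9}→4  {6,7,8,10}→4  {7,8,9,10}→12
  5 left: {4,5,6,7,8}→1  {5,6,7,8,9}→5  {5,6,7,8,10}→5  {6,7,8,9,10}→20
  6 left: {3,4,5,6,7,8}→1  {4,5,6,7,8,9}→6  {4,5,6,7,8,10}→6  {5,6,7,8,9,10}→30
  7 left: {2,3,4,5,6,7,8}→1  {3,4,5,6,7,8,9}→7  {3,4,5,6,7,8,10}→7  {4,5,6,7,8,9,10}→42
  8 left: {1,2,3,4,5,6,7,8}→1  {2,3,4,5,6,7,8,9}→8  {2,3,4,5,6,7,8,10}→8  {3,4,5,6,7,8,9,10}→56
  9 left: {0,1,2,3,4,5,6,7,8}→1  {1,2,3,4,5,6,7,8,9}→9  {1,2,3,4,5,6,7,8,10}→9  {2,3,4,5,6,7,8,9,10}→72
  placing 0:q first → 90 extensions
  placing 9:p first → 10 extensions
  placing 10:s first → 10 extensions
total linear extensions = 110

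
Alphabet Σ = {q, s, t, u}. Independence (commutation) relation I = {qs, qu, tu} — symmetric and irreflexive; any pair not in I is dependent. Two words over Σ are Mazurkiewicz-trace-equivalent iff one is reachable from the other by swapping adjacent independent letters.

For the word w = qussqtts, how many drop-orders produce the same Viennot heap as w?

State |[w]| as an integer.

10

piece 0:q — minimal
piece 1:u — minimal
piece 2:s rests on {1:u}
piece 3:s rests on {2:s}
piece 4:q rests on {0:q}
piece 5:t rests on {3:s, 4:q}
piece 6:t rests on {5:t}
piece 7:s rests on {6:t}
minimal pieces: {0:q, 1:u}
ways to finish when only these pieces remain (= sum over removing one remaining piece with nothing left below it):
  1 left: {7}→1
  2 left: {6,7}→1
  3 left: {5,6,7}→1
  4 left: {3,5,6,7}→1  {4,5,6,7}→1
  5 left: {0,4,5,6,7}→1  {2,3,5,6,7}→1  {3,4,5,6,7}→2
  6 left: {0,3,4,5,6,7}→3  {1,2,3,5,6,7}→1  {2,3,4,5,6,7}→3
  placing 0:q first → 4 extensions
  placing 1:u first → 6 extensions
total linear extensions = 10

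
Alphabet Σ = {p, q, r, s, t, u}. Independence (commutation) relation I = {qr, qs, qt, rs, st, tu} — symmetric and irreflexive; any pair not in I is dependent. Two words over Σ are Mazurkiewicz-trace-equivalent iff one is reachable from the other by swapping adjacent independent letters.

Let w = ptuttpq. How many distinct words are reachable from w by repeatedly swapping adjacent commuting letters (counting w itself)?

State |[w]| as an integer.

4

piece 0:p — minimal
piece 1:t rests on {0:p}
piece 2:u rests on {0:p}
piece 3:t rests on {1:t}
piece 4:t rests on {3:t}
piece 5:p rests on {2:u, 4:t}
piece 6:q rests on {5:p}
minimal pieces: {0:p}
ways to finish when only these pieces remain (= sum over removing one remaining piece with nothing left below it):
  1 left: {6}→1
  2 left: {5,6}→1
  3 left: {2,5,6}→1  {4,5,6}→1
  4 left: {2,4,5,6}→2  {3,4,5,6}→1
  5 left: {1,3,4,5,6}→1  {2,3,4,5,6}→3
  placing 0:p first → 4 extensions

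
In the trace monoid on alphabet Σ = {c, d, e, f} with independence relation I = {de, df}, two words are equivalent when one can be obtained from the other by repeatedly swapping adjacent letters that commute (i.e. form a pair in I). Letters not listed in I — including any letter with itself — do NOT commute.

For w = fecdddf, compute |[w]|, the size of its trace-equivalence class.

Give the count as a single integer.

#0=f has no predecessor
#1=e depends on [0:f]
#2=c depends on [1:e]
#3=d depends on [2:c]
#4=d depends on [3:d]
#5=d depends on [4:d]
#6=f depends on [2:c]
sources: [0:f]
N(rest) = Σ N(rest − s) over sources s of rest; N(one piece) = 1:
  size 1 → [5]=1  [6]=1
  size 2 → [4,5]=1  [5,6]=2
  size 3 → [3,4,5]=1  [4,5,6]=3
  size 4 → [3,4,5,6]=4
  size 5 → [2,3,4,5,6]=4
  first=0(f) contributes 4

4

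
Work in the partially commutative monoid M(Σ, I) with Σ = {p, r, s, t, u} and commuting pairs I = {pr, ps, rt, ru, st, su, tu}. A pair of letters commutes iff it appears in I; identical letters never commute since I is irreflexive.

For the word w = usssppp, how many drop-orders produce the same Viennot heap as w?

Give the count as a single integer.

piece 0:u — minimal
piece 1:s — minimal
piece 2:s rests on {1:s}
piece 3:s rests on {2:s}
piece 4:p rests on {0:u}
piece 5:p rests on {4:p}
piece 6:p rests on {5:p}
minimal pieces: {0:u, 1:s}
ways to finish when only these pieces remain (= sum over removing one remaining piece with nothing left below it):
  1 left: {3}→1  {6}→1
  2 left: {2,3}→1  {3,6}→2  {5,6}→1
  3 left: {1,2,3}→1  {2,3,6}→3  {3,5,6}→3  {4,5,6}→1
  4 left: {0,4,5,6}→1  {1,2,3,6}→4  {2,3,5,6}→6  {3,4,5,6}→4
  5 left: {0,3,4,5,6}→5  {1,2,3,5,6}→10  {2,3,4,5,6}→10
  placing 0:u first → 20 extensions
  placing 1:s first → 15 extensions
total linear extensions = 35

35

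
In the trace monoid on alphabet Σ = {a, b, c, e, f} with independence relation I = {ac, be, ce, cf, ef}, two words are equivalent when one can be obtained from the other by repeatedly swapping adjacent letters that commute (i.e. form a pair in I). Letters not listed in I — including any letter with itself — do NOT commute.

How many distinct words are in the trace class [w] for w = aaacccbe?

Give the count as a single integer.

55

#0=a has no predecessor
#1=a depends on [0:a]
#2=a depends on [1:a]
#3=c has no predecessor
#4=c depends on [3:c]
#5=c depends on [4:c]
#6=b depends on [2:a, 5:c]
#7=e depends on [2:a]
sources: [0:a, 3:c]
N(rest) = Σ N(rest − s) over sources s of rest; N(one piece) = 1:
  size 1 → [6]=1  [7]=1
  size 2 → [5,6]=1  [6,7]=2
  size 3 → [2,6,7]=2  [4,5,6]=1  [5,6,7]=3
  size 4 → [1,2,6,7]=2  [2,5,6,7]=5  [3,4,5,6]=1  [4,5,6,7]=4
  size 5 → [0,1,2,6,7]=2  [1,2,5,6,7]=7  [2,4,5,6,7]=9  [3,4,5,6,7]=5
  size 6 → [0,1,2,5,6,7]=9  [1,2,4,5,6,7]=16  [2,3,4,5,6,7]=14
  first=0(a) contributes 30
  first=3(c) contributes 25
|[w]| = 55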